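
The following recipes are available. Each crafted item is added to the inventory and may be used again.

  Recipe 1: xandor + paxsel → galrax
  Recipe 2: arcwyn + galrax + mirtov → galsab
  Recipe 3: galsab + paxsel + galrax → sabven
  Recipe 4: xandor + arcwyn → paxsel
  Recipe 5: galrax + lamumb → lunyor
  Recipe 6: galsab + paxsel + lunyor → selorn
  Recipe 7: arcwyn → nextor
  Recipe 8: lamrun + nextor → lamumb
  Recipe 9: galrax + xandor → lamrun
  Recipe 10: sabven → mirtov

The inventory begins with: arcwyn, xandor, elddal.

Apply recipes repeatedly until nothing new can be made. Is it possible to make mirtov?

mirtov would need sabven (Recipe 10), but sabven is never obtained.

No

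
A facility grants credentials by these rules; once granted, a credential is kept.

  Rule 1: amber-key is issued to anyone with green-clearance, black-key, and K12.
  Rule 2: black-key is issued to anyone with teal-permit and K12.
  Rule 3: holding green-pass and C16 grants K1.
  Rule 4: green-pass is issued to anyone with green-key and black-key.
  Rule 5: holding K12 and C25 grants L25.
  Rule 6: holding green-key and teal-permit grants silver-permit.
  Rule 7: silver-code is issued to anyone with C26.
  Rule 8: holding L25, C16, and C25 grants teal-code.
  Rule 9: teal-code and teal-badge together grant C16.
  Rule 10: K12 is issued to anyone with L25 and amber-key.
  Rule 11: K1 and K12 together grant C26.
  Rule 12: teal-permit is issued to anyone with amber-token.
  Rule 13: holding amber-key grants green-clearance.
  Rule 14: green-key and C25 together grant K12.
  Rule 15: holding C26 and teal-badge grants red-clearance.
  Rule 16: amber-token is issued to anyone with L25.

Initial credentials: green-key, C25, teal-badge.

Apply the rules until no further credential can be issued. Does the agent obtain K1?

K1 would need green-pass and C16 (Rule 3), but C16 is never granted.

No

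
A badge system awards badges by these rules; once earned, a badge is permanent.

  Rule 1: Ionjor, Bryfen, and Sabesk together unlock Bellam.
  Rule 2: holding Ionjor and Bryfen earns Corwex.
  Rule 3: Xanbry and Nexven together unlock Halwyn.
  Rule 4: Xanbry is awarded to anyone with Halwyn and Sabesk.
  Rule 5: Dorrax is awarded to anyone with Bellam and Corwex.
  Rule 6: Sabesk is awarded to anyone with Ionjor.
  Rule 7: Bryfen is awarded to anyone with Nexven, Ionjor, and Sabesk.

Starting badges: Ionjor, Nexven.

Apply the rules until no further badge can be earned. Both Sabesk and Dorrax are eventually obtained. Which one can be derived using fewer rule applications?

Sabesk: With Ionjor, Sabesk is earned (Rule 6). [1 rule application]
Dorrax: With Ionjor, Sabesk is earned (Rule 6). With Nexven, Ionjor, and Sabesk, Bryfen is earned (Rule 7). With Ionjor, Bryfen, and Sabesk, Bellam is earned (Rule 1). With Ionjor and Bryfen, Corwex is earned (Rule 2). With Bellam and Corwex, Dorrax is earned (Rule 5). [5 rule applications]
Sabesk needs fewer.

Sabesk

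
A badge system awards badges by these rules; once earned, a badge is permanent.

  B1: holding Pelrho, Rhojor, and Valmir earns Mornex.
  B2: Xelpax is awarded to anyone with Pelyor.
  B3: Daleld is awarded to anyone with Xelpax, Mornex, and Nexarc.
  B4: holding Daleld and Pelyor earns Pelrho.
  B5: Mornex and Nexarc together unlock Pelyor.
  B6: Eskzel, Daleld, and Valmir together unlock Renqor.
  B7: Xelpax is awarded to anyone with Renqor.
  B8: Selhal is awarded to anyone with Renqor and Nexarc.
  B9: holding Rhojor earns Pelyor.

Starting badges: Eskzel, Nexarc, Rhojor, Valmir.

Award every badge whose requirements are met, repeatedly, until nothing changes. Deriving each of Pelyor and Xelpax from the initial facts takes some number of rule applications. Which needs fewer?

Pelyor: With Rhojor, Pelyor is earned (B9). [1 rule application]
Xelpax: With Rhojor, Pelyor is earned (B9). With Pelyor, Xelpax is earned (B2). [2 rule applications]
Pelyor needs fewer.

Pelyor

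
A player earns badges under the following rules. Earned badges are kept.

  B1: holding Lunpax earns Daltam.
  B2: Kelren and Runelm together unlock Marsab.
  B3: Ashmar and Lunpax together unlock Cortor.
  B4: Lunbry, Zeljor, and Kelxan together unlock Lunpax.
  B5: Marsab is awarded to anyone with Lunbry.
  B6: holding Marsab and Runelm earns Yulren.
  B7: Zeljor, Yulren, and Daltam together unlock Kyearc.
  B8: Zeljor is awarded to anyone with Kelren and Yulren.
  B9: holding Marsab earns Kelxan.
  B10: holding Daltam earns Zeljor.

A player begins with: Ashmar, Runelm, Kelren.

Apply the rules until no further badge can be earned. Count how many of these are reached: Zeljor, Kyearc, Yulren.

2

With Kelren and Runelm, Marsab is earned (B2).
With Marsab and Runelm, Yulren is earned (B6).
With Kelren and Yulren, Zeljor is earned (B8).
Zeljor: reached.
Kyearc would need Zeljor, Yulren, and Daltam (B7), but Daltam is never earned.
Yulren: reached.
Reached: Zeljor and Yulren — 2 of the 3.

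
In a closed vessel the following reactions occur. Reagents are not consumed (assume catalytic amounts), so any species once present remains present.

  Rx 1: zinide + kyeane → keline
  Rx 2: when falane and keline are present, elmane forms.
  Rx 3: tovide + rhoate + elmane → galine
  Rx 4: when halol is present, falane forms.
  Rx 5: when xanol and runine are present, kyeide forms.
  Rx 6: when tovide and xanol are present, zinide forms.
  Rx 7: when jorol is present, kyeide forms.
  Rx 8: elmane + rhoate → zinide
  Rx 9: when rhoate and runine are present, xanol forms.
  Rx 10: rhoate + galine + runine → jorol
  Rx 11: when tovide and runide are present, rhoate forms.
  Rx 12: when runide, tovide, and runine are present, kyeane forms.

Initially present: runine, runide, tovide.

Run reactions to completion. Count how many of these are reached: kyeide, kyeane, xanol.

runide, tovide, and runine present → kyeane forms (Rx 12).
tovide and runide present → rhoate forms (Rx 11).
rhoate and runine present → xanol forms (Rx 9).
xanol and runine present → kyeide forms (Rx 5).
kyeide: reached.
kyeane: reached.
xanol: reached.
All 3 are reached.

3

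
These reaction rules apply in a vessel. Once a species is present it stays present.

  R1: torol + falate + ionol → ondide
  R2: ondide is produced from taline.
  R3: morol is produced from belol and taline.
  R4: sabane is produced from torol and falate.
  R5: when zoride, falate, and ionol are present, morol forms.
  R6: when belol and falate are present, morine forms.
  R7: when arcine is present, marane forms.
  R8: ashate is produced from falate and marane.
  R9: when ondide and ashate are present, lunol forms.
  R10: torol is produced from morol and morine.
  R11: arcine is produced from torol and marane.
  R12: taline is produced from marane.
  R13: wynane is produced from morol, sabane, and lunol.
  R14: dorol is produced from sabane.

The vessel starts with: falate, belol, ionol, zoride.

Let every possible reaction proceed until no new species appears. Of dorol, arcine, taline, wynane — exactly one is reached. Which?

zoride, falate, and ionol present → morol forms (R5).
belol and falate present → morine forms (R6).
morol and morine present → torol forms (R10).
torol and falate present → sabane forms (R4).
sabane present → dorol forms (R14).
taline would need marane (R12), but marane never forms. wynane would need morol, sabane, and lunol (R13), but lunol never forms. arcine would need torol and marane (R11), but marane never forms.

dorol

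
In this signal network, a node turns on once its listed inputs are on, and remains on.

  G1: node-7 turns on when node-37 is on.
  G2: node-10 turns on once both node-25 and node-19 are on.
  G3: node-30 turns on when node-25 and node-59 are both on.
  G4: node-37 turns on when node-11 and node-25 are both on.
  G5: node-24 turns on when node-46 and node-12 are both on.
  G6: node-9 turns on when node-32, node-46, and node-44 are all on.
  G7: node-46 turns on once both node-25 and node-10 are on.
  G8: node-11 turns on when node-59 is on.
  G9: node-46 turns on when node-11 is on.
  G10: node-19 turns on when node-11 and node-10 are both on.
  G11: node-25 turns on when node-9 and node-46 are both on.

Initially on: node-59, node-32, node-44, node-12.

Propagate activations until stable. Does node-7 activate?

Yes

G8: node-59 on → node-11 on.
node-11 is on, so node-46 turns on (G9).
G6: node-32, node-46, and node-44 on → node-9 on.
G11: node-9 and node-46 on → node-25 on.
node-11 and node-25 are on, so node-37 turns on (G4).
G1: node-37 on → node-7 on.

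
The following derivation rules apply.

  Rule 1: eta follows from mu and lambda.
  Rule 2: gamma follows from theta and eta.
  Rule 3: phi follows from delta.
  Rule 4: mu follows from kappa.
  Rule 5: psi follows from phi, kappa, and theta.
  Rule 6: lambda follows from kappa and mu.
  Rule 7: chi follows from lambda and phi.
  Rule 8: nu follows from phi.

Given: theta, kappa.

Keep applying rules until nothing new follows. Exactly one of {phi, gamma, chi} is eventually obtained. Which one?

gamma

From kappa, Rule 4 gives mu.
From kappa and mu, Rule 6 gives lambda.
From mu and lambda, Rule 1 gives eta.
From theta and eta, Rule 2 gives gamma.
phi would need delta (Rule 3), but delta is never established. chi would need lambda and phi (Rule 7), but phi is never established.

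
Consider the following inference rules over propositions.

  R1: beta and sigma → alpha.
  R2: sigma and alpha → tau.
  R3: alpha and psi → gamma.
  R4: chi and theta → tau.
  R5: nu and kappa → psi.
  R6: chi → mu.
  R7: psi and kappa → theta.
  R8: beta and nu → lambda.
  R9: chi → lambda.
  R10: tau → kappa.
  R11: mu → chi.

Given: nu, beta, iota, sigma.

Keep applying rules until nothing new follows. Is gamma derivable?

Yes

beta and sigma hold, so alpha follows (R1).
From sigma and alpha, R2 gives tau.
From tau, R10 gives kappa.
nu and kappa hold, so psi follows (R5).
alpha and psi hold, so gamma follows (R3).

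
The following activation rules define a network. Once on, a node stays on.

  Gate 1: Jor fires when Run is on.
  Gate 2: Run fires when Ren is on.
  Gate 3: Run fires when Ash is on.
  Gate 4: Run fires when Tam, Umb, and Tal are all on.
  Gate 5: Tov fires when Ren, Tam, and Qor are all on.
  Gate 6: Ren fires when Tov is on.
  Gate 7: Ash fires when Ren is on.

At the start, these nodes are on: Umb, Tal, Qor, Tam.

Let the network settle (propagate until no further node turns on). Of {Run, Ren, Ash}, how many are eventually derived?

1

Tam, Umb, and Tal are on, so Run fires (Gate 4).
Run: reached.
Ren would need Tov (Gate 6), but Tov never turns on.
Ash would need Ren (Gate 7), but Ren never turns on.
Reached: Run — 1 of the 3.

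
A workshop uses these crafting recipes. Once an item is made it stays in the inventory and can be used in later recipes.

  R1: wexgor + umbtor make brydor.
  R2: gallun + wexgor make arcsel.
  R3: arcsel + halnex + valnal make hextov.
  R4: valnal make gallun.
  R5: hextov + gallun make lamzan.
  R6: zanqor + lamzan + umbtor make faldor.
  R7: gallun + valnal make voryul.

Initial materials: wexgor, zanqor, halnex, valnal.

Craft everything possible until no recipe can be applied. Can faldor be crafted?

No

faldor would need zanqor, lamzan, and umbtor (R6), but umbtor is never obtained.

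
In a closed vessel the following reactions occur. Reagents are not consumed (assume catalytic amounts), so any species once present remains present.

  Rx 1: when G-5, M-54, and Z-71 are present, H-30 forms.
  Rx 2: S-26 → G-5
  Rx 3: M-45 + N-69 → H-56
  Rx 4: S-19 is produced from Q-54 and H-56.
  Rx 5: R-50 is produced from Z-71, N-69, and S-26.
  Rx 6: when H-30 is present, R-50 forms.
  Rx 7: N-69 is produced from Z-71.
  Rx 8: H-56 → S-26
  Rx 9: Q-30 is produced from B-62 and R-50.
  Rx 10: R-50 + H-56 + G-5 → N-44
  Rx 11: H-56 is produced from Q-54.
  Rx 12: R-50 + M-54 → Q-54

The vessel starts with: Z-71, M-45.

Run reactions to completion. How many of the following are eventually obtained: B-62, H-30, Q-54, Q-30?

No rule produces B-62, and it is not given.
H-30 would need G-5, M-54, and Z-71 (Rx 1), but M-54 never forms.
Q-54 would need R-50 and M-54 (Rx 12), but M-54 never forms.
Q-30 would need B-62 and R-50 (Rx 9), but B-62 never forms.
None of the 4 are reached.

0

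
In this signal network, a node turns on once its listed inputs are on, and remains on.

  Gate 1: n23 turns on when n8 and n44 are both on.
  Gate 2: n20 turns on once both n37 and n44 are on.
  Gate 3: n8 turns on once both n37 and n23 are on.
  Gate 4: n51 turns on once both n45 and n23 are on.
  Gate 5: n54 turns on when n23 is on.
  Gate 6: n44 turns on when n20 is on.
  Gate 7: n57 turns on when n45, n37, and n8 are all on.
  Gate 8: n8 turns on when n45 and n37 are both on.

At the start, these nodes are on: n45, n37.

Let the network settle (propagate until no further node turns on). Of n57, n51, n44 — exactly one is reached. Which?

n57

n45 and n37 are on, so n8 turns on (Gate 8).
Gate 7: n45, n37, and n8 on → n57 on.
n51 would need n45 and n23 (Gate 4), but n23 never turns on. n44 would need n20 (Gate 6), but n20 never turns on.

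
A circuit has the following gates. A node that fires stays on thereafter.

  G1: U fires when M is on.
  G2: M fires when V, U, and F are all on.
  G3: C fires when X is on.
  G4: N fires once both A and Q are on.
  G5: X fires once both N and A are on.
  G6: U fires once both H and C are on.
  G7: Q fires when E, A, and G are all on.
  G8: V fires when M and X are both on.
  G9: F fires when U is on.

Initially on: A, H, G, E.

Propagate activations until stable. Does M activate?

M would need V, U, and F (G2), but V never turns on.

No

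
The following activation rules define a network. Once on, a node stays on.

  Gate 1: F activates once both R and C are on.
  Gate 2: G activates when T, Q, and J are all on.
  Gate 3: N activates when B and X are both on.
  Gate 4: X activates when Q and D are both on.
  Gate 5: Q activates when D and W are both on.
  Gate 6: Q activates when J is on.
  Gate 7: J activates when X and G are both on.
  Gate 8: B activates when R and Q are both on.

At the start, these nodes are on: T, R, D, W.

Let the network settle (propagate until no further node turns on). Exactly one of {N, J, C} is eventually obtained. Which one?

Gate 5: D and W on → Q on.
Gate 8: R and Q on → B on.
Q and D are on, so X activates (Gate 4).
B and X are on, so N activates (Gate 3).
J would need X and G (Gate 7), but G never turns on. No rule produces C, and it is not given.

N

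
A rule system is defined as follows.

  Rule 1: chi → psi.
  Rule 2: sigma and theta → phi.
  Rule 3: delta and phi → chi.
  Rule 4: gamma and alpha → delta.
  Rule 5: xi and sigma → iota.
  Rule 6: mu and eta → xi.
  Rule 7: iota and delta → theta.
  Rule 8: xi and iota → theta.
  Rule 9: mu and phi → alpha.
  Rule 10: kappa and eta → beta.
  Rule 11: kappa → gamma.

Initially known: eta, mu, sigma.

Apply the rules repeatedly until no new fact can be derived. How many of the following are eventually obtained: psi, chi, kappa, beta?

psi would need chi (Rule 1), but chi is never established.
chi would need delta and phi (Rule 3), but delta is never established.
No rule produces kappa, and it is not given.
beta would need kappa and eta (Rule 10), but kappa is never established.
None of the 4 are reached.

0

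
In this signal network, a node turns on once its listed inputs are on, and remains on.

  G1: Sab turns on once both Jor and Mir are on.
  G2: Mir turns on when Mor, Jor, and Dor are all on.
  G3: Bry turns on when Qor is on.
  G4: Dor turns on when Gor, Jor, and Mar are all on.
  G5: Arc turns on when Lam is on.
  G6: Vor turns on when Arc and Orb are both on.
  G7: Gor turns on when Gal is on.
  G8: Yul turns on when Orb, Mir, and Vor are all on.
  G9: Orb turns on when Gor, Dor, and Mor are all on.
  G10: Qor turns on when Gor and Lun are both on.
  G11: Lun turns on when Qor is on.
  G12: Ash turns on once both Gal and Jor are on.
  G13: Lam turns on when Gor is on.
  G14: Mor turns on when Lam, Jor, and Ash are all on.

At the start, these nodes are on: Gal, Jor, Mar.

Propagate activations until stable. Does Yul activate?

Yes

G12: Gal and Jor on → Ash on.
G7: Gal on → Gor on.
G13: Gor on → Lam on.
Gor, Jor, and Mar are on, so Dor turns on (G4).
G14: Lam, Jor, and Ash on → Mor on.
G5: Lam on → Arc on.
G2: Mor, Jor, and Dor on → Mir on.
Gor, Dor, and Mor are on, so Orb turns on (G9).
G6: Arc and Orb on → Vor on.
G8: Orb, Mir, and Vor on → Yul on.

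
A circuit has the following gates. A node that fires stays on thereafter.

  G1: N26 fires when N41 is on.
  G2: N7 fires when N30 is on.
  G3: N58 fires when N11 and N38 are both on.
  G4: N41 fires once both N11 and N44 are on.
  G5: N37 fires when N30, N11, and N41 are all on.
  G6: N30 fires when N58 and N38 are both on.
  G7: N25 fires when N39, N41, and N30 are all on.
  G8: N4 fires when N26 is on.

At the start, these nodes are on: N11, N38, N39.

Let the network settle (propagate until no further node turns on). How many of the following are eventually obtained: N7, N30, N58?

G3: N11 and N38 on → N58 on.
G6: N58 and N38 on → N30 on.
N30 is on, so N7 fires (G2).
N7: reached.
N30: reached.
N58: reached.
All 3 are reached.

3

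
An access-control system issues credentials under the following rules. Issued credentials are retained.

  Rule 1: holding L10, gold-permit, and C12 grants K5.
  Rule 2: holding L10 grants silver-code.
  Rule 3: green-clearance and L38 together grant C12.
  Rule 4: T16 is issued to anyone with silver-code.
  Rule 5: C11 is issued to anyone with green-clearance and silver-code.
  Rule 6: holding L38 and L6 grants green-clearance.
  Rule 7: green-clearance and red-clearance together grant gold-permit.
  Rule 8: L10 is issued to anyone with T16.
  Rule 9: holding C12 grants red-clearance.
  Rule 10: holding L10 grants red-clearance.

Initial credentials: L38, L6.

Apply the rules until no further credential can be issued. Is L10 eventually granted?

No

L10 would need T16 (Rule 8), but T16 is never granted.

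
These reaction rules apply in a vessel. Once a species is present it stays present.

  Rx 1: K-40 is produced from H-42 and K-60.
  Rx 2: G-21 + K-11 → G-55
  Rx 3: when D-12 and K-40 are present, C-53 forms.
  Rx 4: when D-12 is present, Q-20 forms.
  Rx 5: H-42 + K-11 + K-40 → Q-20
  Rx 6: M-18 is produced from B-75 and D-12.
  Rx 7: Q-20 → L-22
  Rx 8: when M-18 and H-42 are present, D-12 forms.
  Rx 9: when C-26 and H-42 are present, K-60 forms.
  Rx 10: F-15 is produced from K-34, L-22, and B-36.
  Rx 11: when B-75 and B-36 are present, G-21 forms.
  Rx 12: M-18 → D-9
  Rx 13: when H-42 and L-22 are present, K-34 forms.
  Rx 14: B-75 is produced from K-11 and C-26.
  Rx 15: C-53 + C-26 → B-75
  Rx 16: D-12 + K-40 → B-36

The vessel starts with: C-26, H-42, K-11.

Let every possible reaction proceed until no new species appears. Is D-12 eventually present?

No

D-12 would need M-18 and H-42 (Rx 8), but M-18 never forms.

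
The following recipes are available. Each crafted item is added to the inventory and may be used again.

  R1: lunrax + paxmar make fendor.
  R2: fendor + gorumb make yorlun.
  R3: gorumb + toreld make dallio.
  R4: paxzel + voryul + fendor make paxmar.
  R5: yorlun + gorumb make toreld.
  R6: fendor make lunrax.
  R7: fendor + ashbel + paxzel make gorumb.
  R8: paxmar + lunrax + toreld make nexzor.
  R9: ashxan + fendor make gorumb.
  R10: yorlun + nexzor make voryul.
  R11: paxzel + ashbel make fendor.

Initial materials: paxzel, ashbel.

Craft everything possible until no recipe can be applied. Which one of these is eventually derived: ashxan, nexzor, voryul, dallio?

Using R11, paxzel and ashbel make fendor.
Using R7, fendor, ashbel, and paxzel make gorumb.
Using R2, fendor and gorumb make yorlun.
Using R5, yorlun and gorumb make toreld.
gorumb + toreld → dallio (R3).
voryul would need yorlun and nexzor (R10), but nexzor is never obtained. nexzor would need paxmar, lunrax, and toreld (R8), but paxmar is never obtained. No rule produces ashxan, and it is not given.

dallio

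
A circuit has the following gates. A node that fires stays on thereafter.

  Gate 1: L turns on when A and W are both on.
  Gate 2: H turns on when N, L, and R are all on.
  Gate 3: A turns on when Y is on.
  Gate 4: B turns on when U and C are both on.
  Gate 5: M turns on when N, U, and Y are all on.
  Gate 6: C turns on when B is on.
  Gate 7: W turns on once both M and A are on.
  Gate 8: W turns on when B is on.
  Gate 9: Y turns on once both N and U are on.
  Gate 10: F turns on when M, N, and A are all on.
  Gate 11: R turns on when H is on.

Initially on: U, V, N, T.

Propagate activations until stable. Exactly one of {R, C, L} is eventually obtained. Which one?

Gate 9: N and U on → Y on.
Gate 5: N, U, and Y on → M on.
Y is on, so A turns on (Gate 3).
Gate 7: M and A on → W on.
A and W are on, so L turns on (Gate 1).
C would need B (Gate 6), but B never turns on. R would need H (Gate 11), but H never turns on.

L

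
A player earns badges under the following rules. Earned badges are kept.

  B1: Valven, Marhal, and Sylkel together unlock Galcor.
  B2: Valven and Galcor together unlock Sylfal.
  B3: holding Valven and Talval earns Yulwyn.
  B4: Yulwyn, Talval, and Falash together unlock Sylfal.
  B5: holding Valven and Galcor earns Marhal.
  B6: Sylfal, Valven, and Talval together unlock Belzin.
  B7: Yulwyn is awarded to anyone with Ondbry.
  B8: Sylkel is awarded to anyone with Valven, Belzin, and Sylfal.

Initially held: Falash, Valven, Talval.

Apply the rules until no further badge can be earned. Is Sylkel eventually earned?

Yes

With Valven and Talval, Yulwyn is earned (B3).
With Yulwyn, Talval, and Falash, Sylfal is earned (B4).
With Sylfal, Valven, and Talval, Belzin is earned (B6).
With Valven, Belzin, and Sylfal, Sylkel is earned (B8).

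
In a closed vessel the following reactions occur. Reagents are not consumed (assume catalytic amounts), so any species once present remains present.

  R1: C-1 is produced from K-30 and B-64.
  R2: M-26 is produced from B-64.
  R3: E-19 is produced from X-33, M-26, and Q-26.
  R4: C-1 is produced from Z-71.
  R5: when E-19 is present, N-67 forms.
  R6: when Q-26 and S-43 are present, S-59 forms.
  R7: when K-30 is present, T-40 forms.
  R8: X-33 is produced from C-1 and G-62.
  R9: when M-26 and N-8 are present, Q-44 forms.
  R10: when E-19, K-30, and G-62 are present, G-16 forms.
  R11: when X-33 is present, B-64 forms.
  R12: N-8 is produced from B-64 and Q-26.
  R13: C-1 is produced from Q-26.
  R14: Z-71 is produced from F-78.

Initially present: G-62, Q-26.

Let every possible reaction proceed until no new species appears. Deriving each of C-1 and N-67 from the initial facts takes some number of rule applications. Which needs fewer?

C-1: Q-26 present → C-1 forms (R13). [1 rule application]
N-67: Q-26 present → C-1 forms (R13). C-1 and G-62 present → X-33 forms (R8). X-33 present → B-64 forms (R11). B-64 present → M-26 forms (R2). X-33, M-26, and Q-26 present → E-19 forms (R3). E-19 present → N-67 forms (R5). [6 rule applications]
C-1 needs fewer.

C-1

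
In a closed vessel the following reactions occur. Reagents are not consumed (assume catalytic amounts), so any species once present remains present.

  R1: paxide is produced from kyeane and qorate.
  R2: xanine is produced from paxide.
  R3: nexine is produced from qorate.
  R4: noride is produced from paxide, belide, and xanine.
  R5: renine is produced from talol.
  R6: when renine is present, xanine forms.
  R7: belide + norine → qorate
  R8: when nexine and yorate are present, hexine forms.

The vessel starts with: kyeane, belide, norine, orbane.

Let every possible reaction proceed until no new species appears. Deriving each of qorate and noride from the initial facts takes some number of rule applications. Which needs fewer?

qorate: belide and norine present → qorate forms (R7). [1 rule application]
noride: belide and norine present → qorate forms (R7). kyeane and qorate present → paxide forms (R1). paxide present → xanine forms (R2). paxide, belide, and xanine present → noride forms (R4). [4 rule applications]
qorate needs fewer.

qorate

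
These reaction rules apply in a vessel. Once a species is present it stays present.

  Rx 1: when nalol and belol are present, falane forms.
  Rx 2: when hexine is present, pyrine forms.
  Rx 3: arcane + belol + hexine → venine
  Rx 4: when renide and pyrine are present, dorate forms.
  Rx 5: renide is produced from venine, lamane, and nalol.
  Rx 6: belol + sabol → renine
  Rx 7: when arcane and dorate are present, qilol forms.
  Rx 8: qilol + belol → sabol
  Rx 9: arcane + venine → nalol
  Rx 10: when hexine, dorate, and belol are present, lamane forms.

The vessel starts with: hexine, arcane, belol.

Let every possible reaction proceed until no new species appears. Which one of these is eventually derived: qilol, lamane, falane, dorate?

arcane, belol, and hexine present → venine forms (Rx 3).
arcane and venine present → nalol forms (Rx 9).
nalol and belol present → falane forms (Rx 1).
dorate would need renide and pyrine (Rx 4), but renide never forms. lamane would need hexine, dorate, and belol (Rx 10), but dorate never forms. qilol would need arcane and dorate (Rx 7), but dorate never forms.

falane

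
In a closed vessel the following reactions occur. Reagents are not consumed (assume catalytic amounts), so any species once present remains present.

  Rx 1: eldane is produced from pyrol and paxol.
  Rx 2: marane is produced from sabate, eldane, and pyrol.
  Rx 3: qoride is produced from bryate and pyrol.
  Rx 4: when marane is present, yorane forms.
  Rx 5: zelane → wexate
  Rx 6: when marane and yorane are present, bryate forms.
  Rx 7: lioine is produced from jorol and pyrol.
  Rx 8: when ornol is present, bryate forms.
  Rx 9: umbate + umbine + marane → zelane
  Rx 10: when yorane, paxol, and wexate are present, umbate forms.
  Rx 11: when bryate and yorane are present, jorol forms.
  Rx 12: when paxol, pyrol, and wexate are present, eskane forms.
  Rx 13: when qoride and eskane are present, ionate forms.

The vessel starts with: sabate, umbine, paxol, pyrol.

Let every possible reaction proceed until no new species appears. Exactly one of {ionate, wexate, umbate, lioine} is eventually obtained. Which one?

lioine

pyrol and paxol present → eldane forms (Rx 1).
sabate, eldane, and pyrol present → marane forms (Rx 2).
marane present → yorane forms (Rx 4).
marane and yorane present → bryate forms (Rx 6).
bryate and yorane present → jorol forms (Rx 11).
jorol and pyrol present → lioine forms (Rx 7).
umbate would need yorane, paxol, and wexate (Rx 10), but wexate never forms. wexate would need zelane (Rx 5), but zelane never forms. ionate would need qoride and eskane (Rx 13), but eskane never forms.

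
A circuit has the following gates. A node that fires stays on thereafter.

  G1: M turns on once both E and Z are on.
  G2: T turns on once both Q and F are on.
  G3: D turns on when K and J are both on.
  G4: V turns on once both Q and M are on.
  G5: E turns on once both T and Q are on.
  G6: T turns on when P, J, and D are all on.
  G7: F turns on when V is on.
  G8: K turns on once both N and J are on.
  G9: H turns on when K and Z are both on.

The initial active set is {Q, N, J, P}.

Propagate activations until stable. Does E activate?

N and J are on, so K turns on (G8).
K and J are on, so D turns on (G3).
G6: P, J, and D on → T on.
T and Q are on, so E turns on (G5).

Yes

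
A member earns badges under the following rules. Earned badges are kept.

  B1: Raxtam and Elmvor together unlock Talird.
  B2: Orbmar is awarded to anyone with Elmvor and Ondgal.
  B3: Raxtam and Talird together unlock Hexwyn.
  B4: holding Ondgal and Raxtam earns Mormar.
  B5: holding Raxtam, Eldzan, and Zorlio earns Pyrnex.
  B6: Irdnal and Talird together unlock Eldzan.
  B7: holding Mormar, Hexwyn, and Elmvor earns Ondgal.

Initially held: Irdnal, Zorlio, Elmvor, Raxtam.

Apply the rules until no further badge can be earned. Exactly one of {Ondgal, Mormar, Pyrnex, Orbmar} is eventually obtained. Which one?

Pyrnex

With Raxtam and Elmvor, Talird is earned (B1).
With Irdnal and Talird, Eldzan is earned (B6).
With Raxtam, Eldzan, and Zorlio, Pyrnex is earned (B5).
Mormar would need Ondgal and Raxtam (B4), but Ondgal is never earned. Orbmar would need Elmvor and Ondgal (B2), but Ondgal is never earned. Ondgal would need Mormar, Hexwyn, and Elmvor (B7), but Mormar is never earned.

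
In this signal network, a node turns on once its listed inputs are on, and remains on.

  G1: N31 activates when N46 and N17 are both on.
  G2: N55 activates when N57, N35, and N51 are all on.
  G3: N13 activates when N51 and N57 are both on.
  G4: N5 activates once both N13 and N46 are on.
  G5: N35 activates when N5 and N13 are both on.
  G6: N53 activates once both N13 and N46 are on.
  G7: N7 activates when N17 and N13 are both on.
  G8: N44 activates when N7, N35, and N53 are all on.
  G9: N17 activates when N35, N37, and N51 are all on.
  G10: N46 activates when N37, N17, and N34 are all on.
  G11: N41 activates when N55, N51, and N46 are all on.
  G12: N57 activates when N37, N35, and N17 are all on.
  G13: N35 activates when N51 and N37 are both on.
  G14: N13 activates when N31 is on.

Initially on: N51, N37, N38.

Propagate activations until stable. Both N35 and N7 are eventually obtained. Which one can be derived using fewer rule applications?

N35: N51 and N37 are on, so N35 activates (G13). [1 rule application]
N7: N51 and N37 are on, so N35 activates (G13). G9: N35, N37, and N51 on → N17 on. G12: N37, N35, and N17 on → N57 on. G3: N51 and N57 on → N13 on. N17 and N13 are on, so N7 activates (G7). [5 rule applications]
N35 needs fewer.

N35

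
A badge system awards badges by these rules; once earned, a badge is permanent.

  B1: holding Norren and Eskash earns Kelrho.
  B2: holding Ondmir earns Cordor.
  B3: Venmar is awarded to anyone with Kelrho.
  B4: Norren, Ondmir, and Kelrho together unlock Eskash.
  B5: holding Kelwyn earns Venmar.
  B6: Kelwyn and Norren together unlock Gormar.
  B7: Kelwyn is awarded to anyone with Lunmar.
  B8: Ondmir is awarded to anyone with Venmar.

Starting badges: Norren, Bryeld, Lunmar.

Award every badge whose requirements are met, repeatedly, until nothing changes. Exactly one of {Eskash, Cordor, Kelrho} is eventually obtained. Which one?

With Lunmar, Kelwyn is earned (B7).
With Kelwyn, Venmar is earned (B5).
With Venmar, Ondmir is earned (B8).
With Ondmir, Cordor is earned (B2).
Kelrho would need Norren and Eskash (B1), but Eskash is never earned. Eskash would need Norren, Ondmir, and Kelrho (B4), but Kelrho is never earned.

Cordor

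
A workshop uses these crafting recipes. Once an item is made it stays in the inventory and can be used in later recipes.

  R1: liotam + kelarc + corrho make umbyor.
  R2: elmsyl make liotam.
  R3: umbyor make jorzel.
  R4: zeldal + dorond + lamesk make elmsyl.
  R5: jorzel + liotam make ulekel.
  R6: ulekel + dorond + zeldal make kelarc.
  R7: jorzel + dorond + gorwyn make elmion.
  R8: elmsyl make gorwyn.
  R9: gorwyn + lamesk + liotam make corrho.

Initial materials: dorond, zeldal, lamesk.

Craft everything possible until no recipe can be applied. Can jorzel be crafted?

No

jorzel would need umbyor (R3), but umbyor is never obtained.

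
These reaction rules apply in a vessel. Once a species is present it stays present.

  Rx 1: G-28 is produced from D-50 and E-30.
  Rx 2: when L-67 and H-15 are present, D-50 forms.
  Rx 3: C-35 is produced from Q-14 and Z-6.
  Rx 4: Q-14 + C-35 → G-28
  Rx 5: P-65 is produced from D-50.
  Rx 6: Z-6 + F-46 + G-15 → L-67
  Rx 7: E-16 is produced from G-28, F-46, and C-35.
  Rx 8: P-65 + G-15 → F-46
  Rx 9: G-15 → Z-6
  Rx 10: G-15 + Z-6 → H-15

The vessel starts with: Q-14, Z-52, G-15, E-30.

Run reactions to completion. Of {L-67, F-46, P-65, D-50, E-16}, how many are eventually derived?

L-67 would need Z-6, F-46, and G-15 (Rx 6), but F-46 never forms.
F-46 would need P-65 and G-15 (Rx 8), but P-65 never forms.
P-65 would need D-50 (Rx 5), but D-50 never forms.
D-50 would need L-67 and H-15 (Rx 2), but L-67 never forms.
E-16 would need G-28, F-46, and C-35 (Rx 7), but F-46 never forms.
None of the 5 are reached.

0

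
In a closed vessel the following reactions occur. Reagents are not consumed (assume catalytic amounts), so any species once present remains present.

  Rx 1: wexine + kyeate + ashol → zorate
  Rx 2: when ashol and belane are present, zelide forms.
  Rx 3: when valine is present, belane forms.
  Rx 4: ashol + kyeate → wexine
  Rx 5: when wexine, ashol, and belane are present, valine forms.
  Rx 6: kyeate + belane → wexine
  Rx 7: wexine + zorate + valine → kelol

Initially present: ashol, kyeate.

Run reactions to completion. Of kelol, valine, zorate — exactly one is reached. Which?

zorate

ashol and kyeate present → wexine forms (Rx 4).
wexine, kyeate, and ashol present → zorate forms (Rx 1).
valine would need wexine, ashol, and belane (Rx 5), but belane never forms. kelol would need wexine, zorate, and valine (Rx 7), but valine never forms.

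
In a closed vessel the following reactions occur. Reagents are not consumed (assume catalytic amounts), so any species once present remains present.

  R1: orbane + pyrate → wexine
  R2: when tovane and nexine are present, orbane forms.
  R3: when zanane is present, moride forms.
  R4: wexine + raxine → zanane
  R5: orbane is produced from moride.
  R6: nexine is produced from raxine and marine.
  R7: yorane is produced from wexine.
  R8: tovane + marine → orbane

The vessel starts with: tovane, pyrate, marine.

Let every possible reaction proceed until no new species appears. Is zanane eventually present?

zanane would need wexine and raxine (R4), but raxine never forms.

No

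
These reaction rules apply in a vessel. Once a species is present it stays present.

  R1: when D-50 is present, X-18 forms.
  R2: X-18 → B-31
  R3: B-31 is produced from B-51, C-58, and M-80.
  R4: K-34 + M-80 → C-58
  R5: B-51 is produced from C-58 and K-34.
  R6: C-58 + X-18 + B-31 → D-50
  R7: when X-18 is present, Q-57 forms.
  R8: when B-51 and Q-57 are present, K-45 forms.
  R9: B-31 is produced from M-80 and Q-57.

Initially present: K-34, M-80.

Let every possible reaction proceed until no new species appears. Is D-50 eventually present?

No

D-50 would need C-58, X-18, and B-31 (R6), but X-18 never forms.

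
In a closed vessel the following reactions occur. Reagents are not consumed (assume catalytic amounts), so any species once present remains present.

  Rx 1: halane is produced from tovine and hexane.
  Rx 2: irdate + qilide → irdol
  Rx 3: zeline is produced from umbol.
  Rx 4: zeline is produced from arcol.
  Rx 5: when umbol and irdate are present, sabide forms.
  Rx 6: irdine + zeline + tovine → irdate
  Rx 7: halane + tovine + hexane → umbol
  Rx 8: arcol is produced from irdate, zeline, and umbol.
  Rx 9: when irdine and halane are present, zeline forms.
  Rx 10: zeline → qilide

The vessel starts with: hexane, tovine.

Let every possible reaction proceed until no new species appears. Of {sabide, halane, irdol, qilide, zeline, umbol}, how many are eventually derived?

tovine and hexane present → halane forms (Rx 1).
halane, tovine, and hexane present → umbol forms (Rx 7).
umbol present → zeline forms (Rx 3).
zeline present → qilide forms (Rx 10).
sabide would need umbol and irdate (Rx 5), but irdate never forms.
halane: reached.
irdol would need irdate and qilide (Rx 2), but irdate never forms.
qilide: reached.
zeline: reached.
umbol: reached.
Reached: halane, qilide, zeline, and umbol — 4 of the 6.

4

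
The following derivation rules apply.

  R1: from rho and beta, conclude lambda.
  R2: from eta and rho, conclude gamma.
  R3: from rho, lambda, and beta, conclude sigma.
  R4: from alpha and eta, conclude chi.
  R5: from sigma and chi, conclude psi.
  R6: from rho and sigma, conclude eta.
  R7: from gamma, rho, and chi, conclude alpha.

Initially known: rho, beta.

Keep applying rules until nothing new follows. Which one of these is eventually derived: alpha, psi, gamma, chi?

From rho and beta, R1 gives lambda.
From rho, lambda, and beta, R3 gives sigma.
From rho and sigma, R6 gives eta.
eta and rho hold, so gamma follows (R2).
chi would need alpha and eta (R4), but alpha is never established. alpha would need gamma, rho, and chi (R7), but chi is never established. psi would need sigma and chi (R5), but chi is never established.

gamma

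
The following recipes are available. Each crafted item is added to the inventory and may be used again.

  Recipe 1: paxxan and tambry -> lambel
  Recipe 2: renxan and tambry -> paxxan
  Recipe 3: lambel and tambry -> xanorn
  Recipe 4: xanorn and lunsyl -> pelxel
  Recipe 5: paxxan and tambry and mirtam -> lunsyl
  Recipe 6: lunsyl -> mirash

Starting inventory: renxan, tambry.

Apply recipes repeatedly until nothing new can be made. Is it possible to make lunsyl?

No

lunsyl would need paxxan, tambry, and mirtam (Recipe 5), but mirtam is never obtained.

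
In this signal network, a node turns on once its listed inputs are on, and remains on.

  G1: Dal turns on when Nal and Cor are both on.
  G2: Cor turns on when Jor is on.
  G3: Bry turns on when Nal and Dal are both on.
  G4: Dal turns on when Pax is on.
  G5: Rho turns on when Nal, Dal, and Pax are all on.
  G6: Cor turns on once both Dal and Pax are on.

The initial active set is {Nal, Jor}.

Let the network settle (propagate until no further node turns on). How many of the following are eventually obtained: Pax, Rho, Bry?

1

G2: Jor on → Cor on.
G1: Nal and Cor on → Dal on.
G3: Nal and Dal on → Bry on.
No rule produces Pax, and it is not given.
Rho would need Nal, Dal, and Pax (G5), but Pax never turns on.
Bry: reached.
Reached: Bry — 1 of the 3.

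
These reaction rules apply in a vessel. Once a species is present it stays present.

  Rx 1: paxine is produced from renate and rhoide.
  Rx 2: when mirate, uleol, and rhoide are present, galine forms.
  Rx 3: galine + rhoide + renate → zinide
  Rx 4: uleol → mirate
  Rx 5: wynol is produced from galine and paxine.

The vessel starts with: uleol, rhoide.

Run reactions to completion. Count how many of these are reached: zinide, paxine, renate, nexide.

zinide would need galine, rhoide, and renate (Rx 3), but renate never forms.
paxine would need renate and rhoide (Rx 1), but renate never forms.
No rule produces renate, and it is not given.
No rule produces nexide, and it is not given.
None of the 4 are reached.

0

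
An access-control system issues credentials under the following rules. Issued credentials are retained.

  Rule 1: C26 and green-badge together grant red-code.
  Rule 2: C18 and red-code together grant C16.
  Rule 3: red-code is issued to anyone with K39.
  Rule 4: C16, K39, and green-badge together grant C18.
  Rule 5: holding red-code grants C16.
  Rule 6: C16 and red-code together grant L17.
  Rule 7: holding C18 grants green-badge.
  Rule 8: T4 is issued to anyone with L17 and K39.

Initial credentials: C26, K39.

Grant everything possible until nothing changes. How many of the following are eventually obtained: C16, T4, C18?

Holding K39 grants red-code (Rule 3).
Holding red-code grants C16 (Rule 5).
Holding C16 and red-code grants L17 (Rule 6).
Holding L17 and K39 grants T4 (Rule 8).
C16: reached.
T4: reached.
C18 would need C16, K39, and green-badge (Rule 4), but green-badge is never granted.
Reached: C16 and T4 — 2 of the 3.

2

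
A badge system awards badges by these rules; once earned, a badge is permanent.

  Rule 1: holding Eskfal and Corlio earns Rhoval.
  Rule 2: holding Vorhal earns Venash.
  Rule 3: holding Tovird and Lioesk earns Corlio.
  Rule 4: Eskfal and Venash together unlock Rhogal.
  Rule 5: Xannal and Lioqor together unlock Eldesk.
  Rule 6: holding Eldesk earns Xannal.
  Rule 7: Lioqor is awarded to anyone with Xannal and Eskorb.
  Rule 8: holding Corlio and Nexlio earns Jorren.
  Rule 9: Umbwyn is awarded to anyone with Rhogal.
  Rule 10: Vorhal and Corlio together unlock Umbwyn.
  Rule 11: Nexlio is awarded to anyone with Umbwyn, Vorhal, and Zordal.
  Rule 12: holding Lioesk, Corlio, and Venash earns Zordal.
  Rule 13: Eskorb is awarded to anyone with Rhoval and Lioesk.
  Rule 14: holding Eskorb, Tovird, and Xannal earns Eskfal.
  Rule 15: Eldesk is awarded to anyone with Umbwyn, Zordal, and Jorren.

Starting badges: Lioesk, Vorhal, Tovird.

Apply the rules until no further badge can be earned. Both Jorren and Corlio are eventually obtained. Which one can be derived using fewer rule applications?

Corlio

Corlio: With Tovird and Lioesk, Corlio is earned (Rule 3). [1 rule application]
Jorren: With Vorhal, Venash is earned (Rule 2). With Tovird and Lioesk, Corlio is earned (Rule 3). With Vorhal and Corlio, Umbwyn is earned (Rule 10). With Lioesk, Corlio, and Venash, Zordal is earned (Rule 12). With Umbwyn, Vorhal, and Zordal, Nexlio is earned (Rule 11). With Corlio and Nexlio, Jorren is earned (Rule 8). [6 rule applications]
Corlio needs fewer.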